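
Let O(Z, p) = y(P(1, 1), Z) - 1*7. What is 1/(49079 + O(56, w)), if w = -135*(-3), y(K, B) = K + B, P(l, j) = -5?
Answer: 1/49123 ≈ 2.0357e-5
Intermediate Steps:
y(K, B) = B + K
w = 405
O(Z, p) = -12 + Z (O(Z, p) = (Z - 5) - 1*7 = (-5 + Z) - 7 = -12 + Z)
1/(49079 + O(56, w)) = 1/(49079 + (-12 + 56)) = 1/(49079 + 44) = 1/49123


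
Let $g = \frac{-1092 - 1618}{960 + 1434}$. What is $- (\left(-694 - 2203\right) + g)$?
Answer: $\frac{3469064}{1197} \approx 2898.1$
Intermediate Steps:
$g = - \frac{1355}{1197}$ ($g = - \frac{2710}{2394} = \left(-2710\right) \frac{1}{2394} = - \frac{1355}{1197} \approx -1.132$)
$- (\left(-694 - 2203\right) + g) = - (\left(-694 - 2203\right) - \frac{1355}{1197}) = - (-2897 - \frac{1355}{1197}) = \left(-1\right) \left(- \frac{3469064}{1197}\right) = \frac{3469064}{1197}$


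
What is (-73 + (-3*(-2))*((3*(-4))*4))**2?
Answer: 130321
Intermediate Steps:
(-73 + (-3*(-2))*((3*(-4))*4))**2 = (-73 + 6*(-12*4))**2 = (-73 + 6*(-48))**2 = (-73 - 288)**2 = (-361)**2 = 130321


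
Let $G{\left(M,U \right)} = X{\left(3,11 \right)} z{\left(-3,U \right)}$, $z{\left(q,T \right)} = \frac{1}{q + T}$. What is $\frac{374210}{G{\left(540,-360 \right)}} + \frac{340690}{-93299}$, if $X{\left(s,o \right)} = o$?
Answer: $- \frac{1152143160760}{93299} \approx -1.2349 \cdot 10^{7}$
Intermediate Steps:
$z{\left(q,T \right)} = \frac{1}{T + q}$
$G{\left(M,U \right)} = \frac{11}{-3 + U}$ ($G{\left(M,U \right)} = \frac{11}{U - 3} = \frac{11}{-3 + U}$)
$\frac{374210}{G{\left(540,-360 \right)}} + \frac{340690}{-93299} = \frac{374210}{11 \frac{1}{-3 - 360}} + \frac{340690}{-93299} = \frac{374210}{11 \frac{1}{-363}} + 340690 \left(- \frac{1}{93299}\right) = \frac{374210}{11 \left(- \frac{1}{363}\right)} - \frac{340690}{93299} = \frac{374210}{- \frac{1}{33}} - \frac{340690}{93299} = 374210 \left(-33\right) - \frac{340690}{93299} = -12348930 - \frac{340690}{93299} = - \frac{1152143160760}{93299}$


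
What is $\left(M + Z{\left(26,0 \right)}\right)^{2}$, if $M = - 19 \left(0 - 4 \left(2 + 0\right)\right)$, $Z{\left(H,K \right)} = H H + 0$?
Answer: $685584$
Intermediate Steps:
$Z{\left(H,K \right)} = H^{2}$ ($Z{\left(H,K \right)} = H^{2} + 0 = H^{2}$)
$M = 152$ ($M = - 19 \left(0 - 8\right) = \left(-19\right) \left(-8\right) = 152$)
$\left(M + Z{\left(26,0 \right)}\right)^{2} = \left(152 + 26^{2}\right)^{2} = \left(152 + 676\right)^{2} = 828^{2} = 685584$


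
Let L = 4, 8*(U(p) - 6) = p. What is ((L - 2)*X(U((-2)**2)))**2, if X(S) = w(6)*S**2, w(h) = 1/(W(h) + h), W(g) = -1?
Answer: 28561/100 ≈ 285.61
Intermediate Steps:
U(p) = 6 + p/8
w(h) = 1/(-1 + h)
X(S) = S**2/5 (X(S) = S**2/(-1 + 6) = S**2/5)
((L - 2)*X(U((-2)**2)))**2 = ((4 - 2)*((6 + (1/8)*(-2)**2)**2/5))**2 = (2*((6 + (1/8)*4)**2/5))**2 = (2*((6 + 1/2)**2/5))**2 = (2*((13/2)**2/5))**2 = (2*((1/5)*(169/4)))**2 = (2*(169/20))**2 = (169/10)**2 = 28561/100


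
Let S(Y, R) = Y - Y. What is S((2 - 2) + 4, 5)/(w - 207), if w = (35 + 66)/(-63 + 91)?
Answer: 0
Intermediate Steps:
w = 101/28 ≈ 3.6071
S(Y, R) = 0
S((2 - 2) + 4, 5)/(w - 207) = 0/(101/28 - 207) = 0/(-5695/28) = 0*(-28/5695) = 0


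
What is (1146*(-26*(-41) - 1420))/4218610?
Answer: -202842/2109305 ≈ -0.096165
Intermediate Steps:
(1146*(-26*(-41) - 1420))/4218610 = (1146*(1066 - 1420))*(1/4218610) = (1146*(-354))*(1/4218610) = -405684*1/4218610 = -202842/2109305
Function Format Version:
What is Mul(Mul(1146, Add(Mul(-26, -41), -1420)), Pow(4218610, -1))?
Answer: Rational(-202842, 2109305) ≈ -0.096165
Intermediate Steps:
Mul(Mul(1146, Add(Mul(-26, -41), -1420)), Pow(4218610, -1)) = Mul(Mul(1146, Add(1066, -1420)), Rational(1, 4218610)) = Mul(Mul(1146, -354), Rational(1, 4218610)) = Mul(-405684, Rational(1, 4218610)) = Rational(-202842, 2109305)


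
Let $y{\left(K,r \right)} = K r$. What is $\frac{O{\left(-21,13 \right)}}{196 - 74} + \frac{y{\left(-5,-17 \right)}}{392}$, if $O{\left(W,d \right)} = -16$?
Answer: $\frac{2049}{23912} \approx 0.085689$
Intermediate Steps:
$\frac{O{\left(-21,13 \right)}}{196 - 74} + \frac{y{\left(-5,-17 \right)}}{392} = - \frac{16}{196 - 74} + \frac{\left(-5\right) \left(-17\right)}{392} = - \frac{16}{122} + 85 \cdot \frac{1}{392} = \left(-16\right) \frac{1}{122} + \frac{85}{392} = - \frac{8}{61} + \frac{85}{392} = \frac{2049}{23912}$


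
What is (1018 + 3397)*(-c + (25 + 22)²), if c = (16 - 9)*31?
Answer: 8794680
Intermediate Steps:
c = 217 (c = 7*31 = 217)
(1018 + 3397)*(-c + (25 + 22)²) = (1018 + 3397)*(-1*217 + (25 + 22)²) = 4415*(-217 + 47²) = 4415*(-217 + 2209) = 4415*1992 = 8794680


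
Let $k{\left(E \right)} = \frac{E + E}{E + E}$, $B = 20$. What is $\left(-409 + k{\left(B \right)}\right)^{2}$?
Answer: $166464$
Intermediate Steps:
$k{\left(E \right)} = 1$ ($k{\left(E \right)} = \frac{2 E}{2 E} = 2 E \frac{1}{2 E} = 1$)
$\left(-409 + k{\left(B \right)}\right)^{2} = \left(-409 + 1\right)^{2} = \left(-408\right)^{2} = 166464$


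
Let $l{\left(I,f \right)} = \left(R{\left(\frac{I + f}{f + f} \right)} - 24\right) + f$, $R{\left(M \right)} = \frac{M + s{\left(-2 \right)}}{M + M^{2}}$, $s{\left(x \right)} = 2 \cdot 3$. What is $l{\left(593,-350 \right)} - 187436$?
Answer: $- \frac{6953086070}{37017} \approx -1.8784 \cdot 10^{5}$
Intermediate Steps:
$s{\left(x \right)} = 6$
$R{\left(M \right)} = \frac{6 + M}{M + M^{2}}$ ($R{\left(M \right)} = \frac{M + 6}{M + M^{2}} = \frac{6 + M}{M + M^{2}}$)
$l{\left(I,f \right)} = -24 + f + \frac{2 f \left(6 + \frac{I + f}{2 f}\right)}{\left(1 + \frac{I + f}{2 f}\right) \left(I + f\right)}$ ($l{\left(I,f \right)} = \left(\frac{6 + \frac{I + f}{f + f}}{\frac{I + f}{f + f} \left(1 + \frac{I + f}{f + f}\right)} - 24\right) + f = \left(\frac{6 + \frac{I + f}{2 f}}{\frac{I + f}{2 f} \left(1 + \frac{I + f}{2 f}\right)} - 24\right) + f = \left(\frac{\frac{2 f}{I + f} \left(6 + \frac{I + f}{2 f}\right)}{1 + \frac{I + f}{2 f}} - 24\right) + f = \left(\frac{2 f \left(6 + \frac{I + f}{2 f}\right)}{\left(1 + \frac{I + f}{2 f}\right) \left(I + f\right)} - 24\right) + f = \left(-24 + \frac{2 f \left(6 + \frac{I + f}{2 f}\right)}{\left(1 + \frac{I + f}{2 f}\right) \left(I + f\right)}\right) + f = -24 + f + \frac{2 f \left(6 + \frac{I + f}{2 f}\right)}{\left(1 + \frac{I + f}{2 f}\right) \left(I + f\right)}$)
$l{\left(593,-350 \right)} - 187436 = \frac{2 \left(-350\right) \left(593 + 13 \left(-350\right)\right) + \left(-24 - 350\right) \left(593 - 350\right) \left(593 + 3 \left(-350\right)\right)}{\left(593 - 350\right) \left(593 + 3 \left(-350\right)\right)} - 187436 = \frac{2 \left(-350\right) \left(593 - 4550\right) - 90882 \left(593 - 1050\right)}{243 \left(593 - 1050\right)} - 187436 = \frac{2 \left(-350\right) \left(-3957\right) - 90882 \left(-457\right)}{243 \left(-457\right)} - 187436 = \frac{1}{243} \left(- \frac{1}{457}\right) \left(2769900 + 41533074\right) - 187436 = \frac{1}{243} \left(- \frac{1}{457}\right) 44302974 - 187436 = - \frac{14767658}{37017} - 187436 = - \frac{6953086070}{37017}$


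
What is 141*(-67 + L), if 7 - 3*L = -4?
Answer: -8930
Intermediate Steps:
L = 11/3 (L = 7/3 - ⅓*(-4) = 7/3 + 4/3 = 11/3 ≈ 3.6667)
141*(-67 + L) = 141*(-67 + 11/3) = 141*(-190/3) = -8930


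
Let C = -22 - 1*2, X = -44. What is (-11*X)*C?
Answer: -11616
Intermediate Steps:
C = -24 (C = -22 - 2 = -24)
(-11*X)*C = -11*(-44)*(-24) = 484*(-24) = -11616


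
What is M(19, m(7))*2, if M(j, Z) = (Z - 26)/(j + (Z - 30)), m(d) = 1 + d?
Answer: 12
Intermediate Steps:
M(j, Z) = (-26 + Z)/(-30 + Z + j) (M(j, Z) = (-26 + Z)/(j + (-30 + Z)) = (-26 + Z)/(-30 + Z + j))
M(19, m(7))*2 = ((-26 + (1 + 7))/(-30 + (1 + 7) + 19))*2 = ((-26 + 8)/(-30 + 8 + 19))*2 = (-18/(-3))*2 = -1/3*(-18)*2 = 6*2 = 12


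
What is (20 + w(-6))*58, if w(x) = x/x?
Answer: 1218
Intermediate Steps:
w(x) = 1
(20 + w(-6))*58 = (20 + 1)*58 = 21*58 = 1218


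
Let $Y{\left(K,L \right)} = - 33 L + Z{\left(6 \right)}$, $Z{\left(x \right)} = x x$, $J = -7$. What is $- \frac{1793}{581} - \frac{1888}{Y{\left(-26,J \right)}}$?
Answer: $- \frac{1575659}{155127} \approx -10.157$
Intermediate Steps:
$Z{\left(x \right)} = x^{2}$
$Y{\left(K,L \right)} = 36 - 33 L$ ($Y{\left(K,L \right)} = - 33 L + 6^{2} = - 33 L + 36 = 36 - 33 L$)
$- \frac{1793}{581} - \frac{1888}{Y{\left(-26,J \right)}} = - \frac{1793}{581} - \frac{1888}{36 - -231} = \left(-1793\right) \frac{1}{581} - \frac{1888}{36 + 231} = - \frac{1793}{581} - \frac{1888}{267} = - \frac{1575659}{155127}$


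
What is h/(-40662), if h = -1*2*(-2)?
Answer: -2/20331 ≈ -9.8372e-5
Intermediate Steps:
h = 4 (h = -2*(-2) = 4)
h/(-40662) = 4/(-40662) = -1/40662*4 = -2/20331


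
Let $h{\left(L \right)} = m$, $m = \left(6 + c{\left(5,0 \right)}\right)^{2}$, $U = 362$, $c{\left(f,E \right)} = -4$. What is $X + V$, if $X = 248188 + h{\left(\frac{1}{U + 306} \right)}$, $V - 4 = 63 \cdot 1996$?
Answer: $373944$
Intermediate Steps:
$V = 125752$ ($V = 4 + 63 \cdot 1996 = 4 + 125748 = 125752$)
$m = 4$ ($m = \left(6 - 4\right)^{2} = 2^{2} = 4$)
$h{\left(L \right)} = 4$
$X = 248192$ ($X = 248188 + 4 = 248192$)
$X + V = 248192 + 125752 = 373944$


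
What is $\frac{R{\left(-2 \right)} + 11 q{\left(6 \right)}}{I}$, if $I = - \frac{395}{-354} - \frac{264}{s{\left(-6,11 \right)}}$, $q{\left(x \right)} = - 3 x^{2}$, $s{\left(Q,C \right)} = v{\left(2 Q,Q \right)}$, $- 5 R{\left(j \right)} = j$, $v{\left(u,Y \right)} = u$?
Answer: $- \frac{2102052}{40915} \approx -51.376$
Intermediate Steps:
$R{\left(j \right)} = - \frac{j}{5}$
$s{\left(Q,C \right)} = 2 Q$
$I = \frac{8183}{354}$ ($I = - \frac{395}{-354} - \frac{264}{2 \left(-6\right)} = \left(-395\right) \left(- \frac{1}{354}\right) - \frac{264}{-12} = \frac{395}{354} - -22 = \frac{395}{354} + 22 = \frac{8183}{354} \approx 23.116$)
$\frac{R{\left(-2 \right)} + 11 q{\left(6 \right)}}{I} = \frac{\left(- \frac{1}{5}\right) \left(-2\right) + 11 \left(- 3 \cdot 6^{2}\right)}{\frac{8183}{354}} = \left(\frac{2}{5} + 11 \left(\left(-3\right) 36\right)\right) \frac{354}{8183} = \left(\frac{2}{5} + 11 \left(-108\right)\right) \frac{354}{8183} = \left(\frac{2}{5} - 1188\right) \frac{354}{8183} = \left(- \frac{5938}{5}\right) \frac{354}{8183} = - \frac{2102052}{40915}$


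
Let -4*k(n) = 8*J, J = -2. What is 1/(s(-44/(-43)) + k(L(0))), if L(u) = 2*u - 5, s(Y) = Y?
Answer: 43/216 ≈ 0.19907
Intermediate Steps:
L(u) = -5 + 2*u
k(n) = 4 (k(n) = -2*(-2) = -1/4*(-16) = 4)
1/(s(-44/(-43)) + k(L(0))) = 1/(-44/(-43) + 4) = 1/(-44*(-1/43) + 4) = 1/(44/43 + 4) = 1/(216/43) = 43/216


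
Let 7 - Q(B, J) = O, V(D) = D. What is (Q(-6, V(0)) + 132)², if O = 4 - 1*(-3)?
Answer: 17424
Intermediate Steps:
O = 7 (O = 4 + 3 = 7)
Q(B, J) = 0 (Q(B, J) = 7 - 1*7 = 7 - 7 = 0)
(Q(-6, V(0)) + 132)² = (0 + 132)² = 132² = 17424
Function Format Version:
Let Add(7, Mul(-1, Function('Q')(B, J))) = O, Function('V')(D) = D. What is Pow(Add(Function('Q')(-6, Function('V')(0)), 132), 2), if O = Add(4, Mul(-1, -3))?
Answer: 17424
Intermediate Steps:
O = 7 (O = Add(4, 3) = 7)
Function('Q')(B, J) = 0 (Function('Q')(B, J) = Add(7, Mul(-1, 7)) = Add(7, -7) = 0)
Pow(Add(Function('Q')(-6, Function('V')(0)), 132), 2) = Pow(Add(0, 132), 2) = Pow(132, 2) = 17424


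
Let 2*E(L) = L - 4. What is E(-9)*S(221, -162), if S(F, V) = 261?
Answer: -3393/2 ≈ -1696.5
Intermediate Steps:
E(L) = -2 + L/2 (E(L) = (L - 4)/2 = (-4 + L)/2 = -2 + L/2)
E(-9)*S(221, -162) = (-2 + (1/2)*(-9))*261 = (-2 - 9/2)*261 = -13/2*261 = -3393/2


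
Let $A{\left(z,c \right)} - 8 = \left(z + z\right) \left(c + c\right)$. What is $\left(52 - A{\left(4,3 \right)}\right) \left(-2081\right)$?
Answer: $8324$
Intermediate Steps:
$A{\left(z,c \right)} = 8 + 4 c z$ ($A{\left(z,c \right)} = 8 + \left(z + z\right) \left(c + c\right) = 8 + 2 z 2 c = 8 + 4 c z$)
$\left(52 - A{\left(4,3 \right)}\right) \left(-2081\right) = \left(52 - \left(8 + 4 \cdot 3 \cdot 4\right)\right) \left(-2081\right) = \left(52 - \left(8 + 48\right)\right) \left(-2081\right) = \left(52 - 56\right) \left(-2081\right) = \left(-4\right) \left(-2081\right) = 8324$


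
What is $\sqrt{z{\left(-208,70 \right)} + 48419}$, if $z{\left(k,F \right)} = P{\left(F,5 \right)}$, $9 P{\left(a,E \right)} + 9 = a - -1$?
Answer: $\frac{\sqrt{435833}}{3} \approx 220.06$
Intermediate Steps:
$P{\left(a,E \right)} = - \frac{8}{9} + \frac{a}{9}$ ($P{\left(a,E \right)} = -1 + \frac{a - -1}{9} = -1 + \frac{a + 1}{9} = -1 + \frac{1 + a}{9} = -1 + \left(\frac{1}{9} + \frac{a}{9}\right) = - \frac{8}{9} + \frac{a}{9}$)
$z{\left(k,F \right)} = - \frac{8}{9} + \frac{F}{9}$
$\sqrt{z{\left(-208,70 \right)} + 48419} = \sqrt{\left(- \frac{8}{9} + \frac{1}{9} \cdot 70\right) + 48419} = \sqrt{\left(- \frac{8}{9} + \frac{70}{9}\right) + 48419} = \sqrt{\frac{62}{9} + 48419} = \sqrt{\frac{435833}{9}} = \frac{\sqrt{435833}}{3}$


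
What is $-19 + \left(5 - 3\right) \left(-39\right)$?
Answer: $-97$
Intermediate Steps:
$-19 + \left(5 - 3\right) \left(-39\right) = -19 + 2 \left(-39\right) = -19 - 78 = -97$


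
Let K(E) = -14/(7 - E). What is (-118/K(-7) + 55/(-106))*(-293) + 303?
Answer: -3616611/106 ≈ -34119.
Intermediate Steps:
(-118/K(-7) + 55/(-106))*(-293) + 303 = (-118/(14/(-7 - 7)) + 55/(-106))*(-293) + 303 = (-118/(14/(-14)) + 55*(-1/106))*(-293) + 303 = (-118/(14*(-1/14)) - 55/106)*(-293) + 303 = (-118/(-1) - 55/106)*(-293) + 303 = (-118*(-1) - 55/106)*(-293) + 303 = (118 - 55/106)*(-293) + 303 = (12453/106)*(-293) + 303 = -3648729/106 + 303 = -3616611/106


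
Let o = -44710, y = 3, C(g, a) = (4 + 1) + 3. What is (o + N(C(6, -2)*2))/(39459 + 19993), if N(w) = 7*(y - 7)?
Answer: -22369/29726 ≈ -0.75251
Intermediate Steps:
C(g, a) = 8 (C(g, a) = 5 + 3 = 8)
N(w) = -28 (N(w) = 7*(3 - 7) = 7*(-4) = -28)
(o + N(C(6, -2)*2))/(39459 + 19993) = (-44710 - 28)/(39459 + 19993) = -44738/59452 = -44738*1/59452 = -22369/29726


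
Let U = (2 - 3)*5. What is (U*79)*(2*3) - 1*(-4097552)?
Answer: 4095182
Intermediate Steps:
U = -5 (U = -1*5 = -5)
(U*79)*(2*3) - 1*(-4097552) = (-5*79)*(2*3) - 1*(-4097552) = -395*6 + 4097552 = -2370 + 4097552 = 4095182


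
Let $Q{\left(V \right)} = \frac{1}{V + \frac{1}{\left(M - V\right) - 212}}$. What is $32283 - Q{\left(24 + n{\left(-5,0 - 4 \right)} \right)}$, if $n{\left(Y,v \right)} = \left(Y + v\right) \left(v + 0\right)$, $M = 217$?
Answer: $\frac{106501562}{3299} \approx 32283.0$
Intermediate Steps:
$n{\left(Y,v \right)} = v \left(Y + v\right)$ ($n{\left(Y,v \right)} = \left(Y + v\right) v = v \left(Y + v\right)$)
$Q{\left(V \right)} = \frac{1}{V + \frac{1}{5 - V}}$ ($Q{\left(V \right)} = \frac{1}{V + \frac{1}{\left(217 - V\right) - 212}} = \frac{1}{V + \frac{1}{5 - V}}$)
$32283 - Q{\left(24 + n{\left(-5,0 - 4 \right)} \right)} = 32283 - \frac{5 - \left(24 + \left(0 - 4\right) \left(-5 + \left(0 - 4\right)\right)\right)}{1 - \left(24 + \left(0 - 4\right) \left(-5 + \left(0 - 4\right)\right)\right)^{2} + 5 \left(24 + \left(0 - 4\right) \left(-5 + \left(0 - 4\right)\right)\right)} = 32283 - \frac{5 - \left(24 - 4 \left(-5 - 4\right)\right)}{1 - \left(24 - 4 \left(-5 - 4\right)\right)^{2} + 5 \left(24 - 4 \left(-5 - 4\right)\right)} = 32283 - \frac{5 - \left(24 - -36\right)}{1 - \left(24 - -36\right)^{2} + 5 \left(24 - -36\right)} = 32283 - \frac{5 - \left(24 + 36\right)}{1 - \left(24 + 36\right)^{2} + 5 \left(24 + 36\right)} = 32283 - \frac{5 - 60}{1 - 60^{2} + 5 \cdot 60} = 32283 - \frac{5 - 60}{1 - 3600 + 300} = 32283 - \frac{1}{1 - 3600 + 300} \left(-55\right) = 32283 - \frac{1}{-3299} \left(-55\right) = 32283 - \left(- \frac{1}{3299}\right) \left(-55\right) = 32283 - \frac{55}{3299} = \frac{106501562}{3299}$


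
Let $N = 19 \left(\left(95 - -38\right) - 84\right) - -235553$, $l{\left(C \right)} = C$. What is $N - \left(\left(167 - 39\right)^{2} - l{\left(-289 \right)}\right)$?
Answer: $219811$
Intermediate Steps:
$N = 236484$ ($N = 19 \left(\left(95 + 38\right) - 84\right) + 235553 = 19 \left(133 - 84\right) + 235553 = 19 \cdot 49 + 235553 = 931 + 235553 = 236484$)
$N - \left(\left(167 - 39\right)^{2} - l{\left(-289 \right)}\right) = 236484 - \left(\left(167 - 39\right)^{2} - -289\right) = 236484 - \left(128^{2} + 289\right) = 236484 - \left(16384 + 289\right) = 236484 - 16673 = 219811$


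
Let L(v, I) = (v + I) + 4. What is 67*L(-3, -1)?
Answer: 0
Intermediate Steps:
L(v, I) = 4 + I + v (L(v, I) = (I + v) + 4 = 4 + I + v)
67*L(-3, -1) = 67*(4 - 1 - 3) = 67*0 = 0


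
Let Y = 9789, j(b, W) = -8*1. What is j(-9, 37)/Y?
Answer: -8/9789 ≈ -0.00081724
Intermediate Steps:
j(b, W) = -8
j(-9, 37)/Y = -8/9789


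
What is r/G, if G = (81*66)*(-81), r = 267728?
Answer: -133864/216513 ≈ -0.61827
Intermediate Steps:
G = -433026 (G = 5346*(-81) = -433026)
r/G = 267728/(-433026) = 267728*(-1/433026) = -133864/216513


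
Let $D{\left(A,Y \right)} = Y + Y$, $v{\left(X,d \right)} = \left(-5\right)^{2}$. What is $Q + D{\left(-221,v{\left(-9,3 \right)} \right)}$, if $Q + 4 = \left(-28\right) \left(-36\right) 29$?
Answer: $29278$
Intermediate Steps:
$v{\left(X,d \right)} = 25$
$Q = 29228$ ($Q = -4 + \left(-28\right) \left(-36\right) 29 = -4 + 1008 \cdot 29 = -4 + 29232 = 29228$)
$D{\left(A,Y \right)} = 2 Y$
$Q + D{\left(-221,v{\left(-9,3 \right)} \right)} = 29228 + 2 \cdot 25 = 29228 + 50 = 29278$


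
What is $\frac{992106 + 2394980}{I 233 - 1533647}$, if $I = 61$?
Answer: $- \frac{1693543}{759717} \approx -2.2292$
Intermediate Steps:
$\frac{992106 + 2394980}{I 233 - 1533647} = \frac{992106 + 2394980}{61 \cdot 233 - 1533647} = \frac{3387086}{14213 - 1533647} = \frac{3387086}{-1519434} = 3387086 \left(- \frac{1}{1519434}\right) = - \frac{1693543}{759717}$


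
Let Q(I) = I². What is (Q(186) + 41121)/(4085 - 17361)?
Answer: -75717/13276 ≈ -5.7033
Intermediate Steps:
(Q(186) + 41121)/(4085 - 17361) = (186² + 41121)/(4085 - 17361) = (34596 + 41121)/(-13276) = 75717*(-1/13276) = -75717/13276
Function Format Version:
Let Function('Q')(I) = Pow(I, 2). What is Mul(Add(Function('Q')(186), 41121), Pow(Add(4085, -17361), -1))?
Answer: Rational(-75717, 13276) ≈ -5.7033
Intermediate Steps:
Mul(Add(Function('Q')(186), 41121), Pow(Add(4085, -17361), -1)) = Mul(Add(Pow(186, 2), 41121), Pow(Add(4085, -17361), -1)) = Mul(Add(34596, 41121), Pow(-13276, -1)) = Mul(75717, Rational(-1, 13276)) = Rational(-75717, 13276)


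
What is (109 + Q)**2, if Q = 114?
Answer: 49729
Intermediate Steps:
(109 + Q)**2 = (109 + 114)**2 = 223**2 = 49729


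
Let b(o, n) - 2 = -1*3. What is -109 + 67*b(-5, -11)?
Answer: -176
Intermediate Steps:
b(o, n) = -1 (b(o, n) = 2 - 1*3 = 2 - 3 = -1)
-109 + 67*b(-5, -11) = -109 + 67*(-1) = -109 - 67 = -176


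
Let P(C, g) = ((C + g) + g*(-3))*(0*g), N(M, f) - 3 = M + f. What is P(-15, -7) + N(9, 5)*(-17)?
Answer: -289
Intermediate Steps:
N(M, f) = 3 + M + f (N(M, f) = 3 + (M + f) = 3 + M + f)
P(C, g) = 0 (P(C, g) = ((C + g) - 3*g)*0 = (C - 2*g)*0 = 0)
P(-15, -7) + N(9, 5)*(-17) = 0 + (3 + 9 + 5)*(-17) = 0 + 17*(-17) = 0 - 289 = -289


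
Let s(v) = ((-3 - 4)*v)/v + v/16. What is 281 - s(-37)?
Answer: 4645/16 ≈ 290.31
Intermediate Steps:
s(v) = -7 + v/16 (s(v) = (-7*v)/v + v*(1/16) = -7 + v/16)
281 - s(-37) = 281 - (-7 + (1/16)*(-37)) = 281 - (-7 - 37/16) = 281 - 1*(-149/16) = 281 + 149/16 = 4645/16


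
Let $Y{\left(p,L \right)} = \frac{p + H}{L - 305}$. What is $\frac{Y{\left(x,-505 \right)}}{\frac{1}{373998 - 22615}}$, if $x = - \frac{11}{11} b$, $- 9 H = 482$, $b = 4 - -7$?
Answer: $\frac{204153523}{7290} \approx 28005.0$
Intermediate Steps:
$b = 11$ ($b = 4 + 7 = 11$)
$H = - \frac{482}{9}$ ($H = \left(- \frac{1}{9}\right) 482 = - \frac{482}{9} \approx -53.556$)
$x = -11$ ($x = - \frac{11}{11} \cdot 11 = \left(-11\right) \frac{1}{11} \cdot 11 = \left(-1\right) 11 = -11$)
$Y{\left(p,L \right)} = \frac{- \frac{482}{9} + p}{-305 + L}$ ($Y{\left(p,L \right)} = \frac{p - \frac{482}{9}}{L - 305} = \frac{- \frac{482}{9} + p}{-305 + L}$)
$\frac{Y{\left(x,-505 \right)}}{\frac{1}{373998 - 22615}} = \frac{\frac{1}{-305 - 505} \left(- \frac{482}{9} - 11\right)}{\frac{1}{373998 - 22615}} = \frac{\frac{1}{-810} \left(- \frac{581}{9}\right)}{\frac{1}{351383}} = \left(- \frac{1}{810}\right) \left(- \frac{581}{9}\right) \frac{1}{\frac{1}{351383}} = \frac{581}{7290} \cdot 351383 = \frac{204153523}{7290}$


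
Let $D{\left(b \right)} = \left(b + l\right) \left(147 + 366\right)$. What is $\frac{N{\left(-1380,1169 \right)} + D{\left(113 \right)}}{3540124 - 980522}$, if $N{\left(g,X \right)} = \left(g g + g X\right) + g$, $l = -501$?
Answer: $\frac{45378}{1279801} \approx 0.035457$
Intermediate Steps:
$D{\left(b \right)} = -257013 + 513 b$ ($D{\left(b \right)} = \left(b - 501\right) \left(147 + 366\right) = \left(-501 + b\right) 513 = -257013 + 513 b$)
$N{\left(g,X \right)} = g + g^{2} + X g$ ($N{\left(g,X \right)} = \left(g^{2} + X g\right) + g = g + g^{2} + X g$)
$\frac{N{\left(-1380,1169 \right)} + D{\left(113 \right)}}{3540124 - 980522} = \frac{- 1380 \left(1 + 1169 - 1380\right) + \left(-257013 + 513 \cdot 113\right)}{3540124 - 980522} = \frac{\left(-1380\right) \left(-210\right) + \left(-257013 + 57969\right)}{2559602} = \left(289800 - 199044\right) \frac{1}{2559602} = 90756 \cdot \frac{1}{2559602} = \frac{45378}{1279801}$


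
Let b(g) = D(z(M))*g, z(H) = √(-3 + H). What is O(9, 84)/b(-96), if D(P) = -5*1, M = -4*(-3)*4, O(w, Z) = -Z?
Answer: -7/40 ≈ -0.17500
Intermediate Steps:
M = 48 (M = 12*4 = 48)
D(P) = -5
b(g) = -5*g
O(9, 84)/b(-96) = (-1*84)/((-5*(-96))) = -84/480 = -84*1/480 = -7/40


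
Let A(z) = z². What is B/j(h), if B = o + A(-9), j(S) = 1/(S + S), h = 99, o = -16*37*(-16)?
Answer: 1891494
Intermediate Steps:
o = 9472 (o = -592*(-16) = 9472)
j(S) = 1/(2*S)
B = 9553 (B = 9472 + (-9)² = 9472 + 81 = 9553)
B/j(h) = 9553/(((½)/99)) = 9553/(((½)*(1/99))) = 9553/(1/198) = 9553*198 = 1891494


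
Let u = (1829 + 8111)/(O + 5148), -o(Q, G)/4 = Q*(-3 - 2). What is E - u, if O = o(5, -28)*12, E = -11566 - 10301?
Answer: -34705414/1587 ≈ -21869.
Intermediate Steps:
E = -21867
o(Q, G) = 20*Q (o(Q, G) = -4*Q*(-3 - 2) = -4*Q*(-5) = -(-20)*Q = 20*Q)
O = 1200 (O = (20*5)*12 = 100*12 = 1200)
u = 2485/1587 (u = (1829 + 8111)/(1200 + 5148) = 9940/6348 = 9940*(1/6348) = 2485/1587 ≈ 1.5658)
E - u = -21867 - 1*2485/1587 = -21867 - 2485/1587 = -34705414/1587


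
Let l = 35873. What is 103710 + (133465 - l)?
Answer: 201302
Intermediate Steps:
103710 + (133465 - l) = 103710 + (133465 - 1*35873) = 103710 + (133465 - 35873) = 103710 + 97592 = 201302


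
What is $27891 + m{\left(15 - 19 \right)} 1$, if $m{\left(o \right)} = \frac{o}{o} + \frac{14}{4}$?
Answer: $\frac{55791}{2} \approx 27896.0$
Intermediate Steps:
$m{\left(o \right)} = \frac{9}{2}$ ($m{\left(o \right)} = 1 + 14 \cdot \frac{1}{4} = 1 + \frac{7}{2} = \frac{9}{2}$)
$27891 + m{\left(15 - 19 \right)} 1 = 27891 + \frac{9}{2} \cdot 1 = 27891 + \frac{9}{2} = \frac{55791}{2}$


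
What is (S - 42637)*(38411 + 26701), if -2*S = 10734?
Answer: -3125636448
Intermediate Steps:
S = -5367 (S = -1/2*10734 = -5367)
(S - 42637)*(38411 + 26701) = (-5367 - 42637)*(38411 + 26701) = -48004*65112 = -3125636448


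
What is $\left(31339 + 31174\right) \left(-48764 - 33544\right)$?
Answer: $-5145320004$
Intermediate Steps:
$\left(31339 + 31174\right) \left(-48764 - 33544\right) = 62513 \left(-82308\right) = -5145320004$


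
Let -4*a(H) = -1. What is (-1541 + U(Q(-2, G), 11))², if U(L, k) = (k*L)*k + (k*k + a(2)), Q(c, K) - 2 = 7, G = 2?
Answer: 1750329/16 ≈ 1.0940e+5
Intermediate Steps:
Q(c, K) = 9 (Q(c, K) = 2 + 7 = 9)
a(H) = ¼ (a(H) = -¼*(-1) = ¼)
U(L, k) = ¼ + k² + L*k² (U(L, k) = (k*L)*k + (k*k + ¼) = (L*k)*k + (k² + ¼) = L*k² + (¼ + k²) = ¼ + k² + L*k²)
(-1541 + U(Q(-2, G), 11))² = (-1541 + (¼ + 11² + 9*11²))² = (-1541 + (¼ + 121 + 9*121))² = (-1541 + (¼ + 121 + 1089))² = (-1541 + 4841/4)² = (-1323/4)² = 1750329/16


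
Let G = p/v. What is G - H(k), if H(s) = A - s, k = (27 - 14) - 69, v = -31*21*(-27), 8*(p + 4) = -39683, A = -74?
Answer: 2491373/140616 ≈ 17.718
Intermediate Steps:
p = -39715/8 (p = -4 + (1/8)*(-39683) = -4 - 39683/8 = -39715/8 ≈ -4964.4)
v = 17577 (v = -651*(-27) = 17577)
k = -56 (k = 13 - 69 = -56)
H(s) = -74 - s
G = -39715/140616 (G = -39715/8/17577 = -39715/8*1/17577 = -39715/140616 ≈ -0.28244)
G - H(k) = -39715/140616 - (-74 - 1*(-56)) = -39715/140616 - (-74 + 56) = -39715/140616 - 1*(-18) = -39715/140616 + 18 = 2491373/140616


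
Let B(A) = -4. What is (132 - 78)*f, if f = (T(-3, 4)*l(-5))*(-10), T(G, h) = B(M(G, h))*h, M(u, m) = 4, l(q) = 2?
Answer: 17280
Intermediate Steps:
T(G, h) = -4*h
f = 320 (f = (-4*4*2)*(-10) = -16*2*(-10) = -32*(-10) = 320)
(132 - 78)*f = (132 - 78)*320 = 54*320 = 17280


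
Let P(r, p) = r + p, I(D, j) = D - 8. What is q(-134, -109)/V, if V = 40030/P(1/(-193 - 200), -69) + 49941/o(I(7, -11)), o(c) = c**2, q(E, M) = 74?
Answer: 501683/334642062 ≈ 0.0014992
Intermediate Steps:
I(D, j) = -8 + D
P(r, p) = p + r
V = 669284124/13559 (V = 40030/(-69 + 1/(-193 - 200)) + 49941/((-8 + 7)**2) = 40030/(-69 + 1/(-393)) + 49941/((-1)**2) = 40030/(-69 - 1/393) + 49941/1 = 40030/(-27118/393) + 49941*1 = 40030*(-393/27118) + 49941 = -7865895/13559 + 49941 = 669284124/13559 ≈ 49361.)
q(-134, -109)/V = 74/(669284124/13559) = 74*(13559/669284124) = 501683/334642062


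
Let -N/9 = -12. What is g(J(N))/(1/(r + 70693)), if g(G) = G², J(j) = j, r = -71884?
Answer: -13891824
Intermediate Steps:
N = 108 (N = -9*(-12) = 108)
g(J(N))/(1/(r + 70693)) = 108²/(1/(-71884 + 70693)) = 11664/(1/(-1191)) = 11664/(-1/1191) = 11664*(-1191) = -13891824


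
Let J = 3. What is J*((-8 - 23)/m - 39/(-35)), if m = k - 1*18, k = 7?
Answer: 4542/385 ≈ 11.797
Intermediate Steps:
m = -11 (m = 7 - 1*18 = 7 - 18 = -11)
J*((-8 - 23)/m - 39/(-35)) = 3*((-8 - 23)/(-11) - 39/(-35)) = 3*(-31*(-1/11) - 39*(-1/35)) = 3*(31/11 + 39/35) = 3*(1514/385) = 4542/385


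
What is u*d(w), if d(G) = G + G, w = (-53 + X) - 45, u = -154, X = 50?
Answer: 14784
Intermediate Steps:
w = -48 (w = (-53 + 50) - 45 = -3 - 45 = -48)
d(G) = 2*G
u*d(w) = -308*(-48) = -154*(-96) = 14784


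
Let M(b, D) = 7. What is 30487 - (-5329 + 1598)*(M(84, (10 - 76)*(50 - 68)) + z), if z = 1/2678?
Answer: 11660711/206 ≈ 56605.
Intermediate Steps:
z = 1/2678 ≈ 0.00037341
30487 - (-5329 + 1598)*(M(84, (10 - 76)*(50 - 68)) + z) = 30487 - (-5329 + 1598)*(7 + 1/2678) = 30487 - (-3731)*18747/2678 = 30487 - 1*(-5380389/206) = 30487 + 5380389/206 = 11660711/206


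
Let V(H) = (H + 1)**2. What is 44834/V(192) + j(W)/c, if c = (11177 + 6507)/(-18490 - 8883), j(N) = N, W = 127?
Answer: -128698498923/658711316 ≈ -195.38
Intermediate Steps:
c = -17684/27373 (c = 17684/(-27373) = 17684*(-1/27373) = -17684/27373 ≈ -0.64604)
V(H) = (1 + H)**2
44834/V(192) + j(W)/c = 44834/((1 + 192)**2) + 127/(-17684/27373) = 44834/(193**2) + 127*(-27373/17684) = 44834/37249 - 3476371/17684 = -128698498923/658711316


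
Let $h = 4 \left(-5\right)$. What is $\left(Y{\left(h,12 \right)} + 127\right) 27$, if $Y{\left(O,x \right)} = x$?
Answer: $3753$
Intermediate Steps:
$h = -20$
$\left(Y{\left(h,12 \right)} + 127\right) 27 = \left(12 + 127\right) 27 = 139 \cdot 27 = 3753$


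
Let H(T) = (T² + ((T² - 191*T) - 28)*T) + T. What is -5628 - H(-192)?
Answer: 14071236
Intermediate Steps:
H(T) = T + T² + T*(-28 + T² - 191*T) (H(T) = (T² + (-28 + T² - 191*T)*T) + T = (T² + T*(-28 + T² - 191*T)) + T = T + T² + T*(-28 + T² - 191*T))
-5628 - H(-192) = -5628 - (-192)*(-27 + (-192)² - 190*(-192)) = -5628 - (-192)*(-27 + 36864 + 36480) = -5628 - (-192)*73317 = -5628 - 1*(-14076864) = -5628 + 14076864 = 14071236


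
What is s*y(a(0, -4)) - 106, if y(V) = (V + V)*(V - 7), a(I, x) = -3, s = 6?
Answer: 254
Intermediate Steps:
y(V) = 2*V*(-7 + V) (y(V) = (2*V)*(-7 + V) = 2*V*(-7 + V))
s*y(a(0, -4)) - 106 = 6*(2*(-3)*(-7 - 3)) - 106 = 6*(2*(-3)*(-10)) - 106 = 6*60 - 106 = 360 - 106 = 254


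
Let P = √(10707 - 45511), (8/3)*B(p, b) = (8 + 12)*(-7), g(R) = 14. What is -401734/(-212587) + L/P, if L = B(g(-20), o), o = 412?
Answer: 401734/212587 + 15*I*√8701/4972 ≈ 1.8897 + 0.28141*I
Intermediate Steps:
B(p, b) = -105/2 (B(p, b) = 3*((8 + 12)*(-7))/8 = 3*(20*(-7))/8 = (3/8)*(-140) = -105/2)
L = -105/2 ≈ -52.500
P = 2*I*√8701 (P = √(-34804) = 2*I*√8701 ≈ 186.56*I)
-401734/(-212587) + L/P = -401734/(-212587) - 105*(-I*√8701/17402)/2 = -401734*(-1/212587) - (-15)*I*√8701/4972 = 401734/212587 + 15*I*√8701/4972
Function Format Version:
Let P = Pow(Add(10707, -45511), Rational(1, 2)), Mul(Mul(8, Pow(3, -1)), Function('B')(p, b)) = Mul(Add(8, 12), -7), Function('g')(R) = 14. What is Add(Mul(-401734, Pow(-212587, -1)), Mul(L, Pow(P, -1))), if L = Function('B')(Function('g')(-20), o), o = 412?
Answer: Add(Rational(401734, 212587), Mul(Rational(15, 4972), I, Pow(8701, Rational(1, 2)))) ≈ Add(1.8897, Mul(0.28141, I))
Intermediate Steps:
Function('B')(p, b) = Rational(-105, 2) (Function('B')(p, b) = Mul(Rational(3, 8), Mul(Add(8, 12), -7)) = Mul(Rational(3, 8), Mul(20, -7)) = Mul(Rational(3, 8), -140) = Rational(-105, 2))
L = Rational(-105, 2) ≈ -52.500
P = Mul(2, I, Pow(8701, Rational(1, 2))) (P = Pow(-34804, Rational(1, 2)) = Mul(2, I, Pow(8701, Rational(1, 2))) ≈ Mul(186.56, I))
Add(Mul(-401734, Pow(-212587, -1)), Mul(L, Pow(P, -1))) = Add(Mul(-401734, Pow(-212587, -1)), Mul(Rational(-105, 2), Pow(Mul(2, I, Pow(8701, Rational(1, 2))), -1))) = Add(Mul(-401734, Rational(-1, 212587)), Mul(Rational(-105, 2), Mul(Rational(-1, 17402), I, Pow(8701, Rational(1, 2))))) = Add(Rational(401734, 212587), Mul(Rational(15, 4972), I, Pow(8701, Rational(1, 2))))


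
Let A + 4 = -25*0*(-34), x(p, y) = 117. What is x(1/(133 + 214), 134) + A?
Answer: 113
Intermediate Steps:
A = -4 (A = -4 - 25*0*(-34) = -4 + 0*(-34) = -4 + 0 = -4)
x(1/(133 + 214), 134) + A = 117 - 4 = 113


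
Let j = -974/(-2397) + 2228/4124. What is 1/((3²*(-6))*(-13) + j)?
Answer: 2471307/1737196837 ≈ 0.0014226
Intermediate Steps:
j = 2339323/2471307 (j = -974*(-1/2397) + 2228*(1/4124) = 974/2397 + 557/1031 = 2339323/2471307 ≈ 0.94659)
1/((3²*(-6))*(-13) + j) = 1/((3²*(-6))*(-13) + 2339323/2471307) = 1/((9*(-6))*(-13) + 2339323/2471307) = 1/(-54*(-13) + 2339323/2471307) = 1/(702 + 2339323/2471307) = 1/(1737196837/2471307) = 2471307/1737196837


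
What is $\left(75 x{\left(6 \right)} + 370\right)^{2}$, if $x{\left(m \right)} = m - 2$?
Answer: $448900$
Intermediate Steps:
$x{\left(m \right)} = -2 + m$ ($x{\left(m \right)} = m - 2 = -2 + m$)
$\left(75 x{\left(6 \right)} + 370\right)^{2} = \left(75 \left(-2 + 6\right) + 370\right)^{2} = \left(75 \cdot 4 + 370\right)^{2} = \left(300 + 370\right)^{2} = 670^{2} = 448900$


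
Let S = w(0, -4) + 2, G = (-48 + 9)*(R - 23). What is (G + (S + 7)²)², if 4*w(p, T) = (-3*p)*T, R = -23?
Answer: 3515625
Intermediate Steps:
w(p, T) = -3*T*p/4 (w(p, T) = ((-3*p)*T)/4 = (-3*T*p)/4 = -3*T*p/4)
G = 1794 (G = (-48 + 9)*(-23 - 23) = -39*(-46) = 1794)
S = 2 (S = -¾*(-4)*0 + 2 = 0 + 2 = 2)
(G + (S + 7)²)² = (1794 + (2 + 7)²)² = (1794 + 9²)² = (1794 + 81)² = 1875² = 3515625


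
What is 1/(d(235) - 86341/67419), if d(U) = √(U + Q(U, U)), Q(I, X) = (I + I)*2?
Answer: 5821023879/5333298065894 + 22726607805*√47/5333298065894 ≈ 0.030305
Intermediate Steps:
Q(I, X) = 4*I (Q(I, X) = (2*I)*2 = 4*I)
d(U) = √5*√U (d(U) = √(U + 4*U) = √(5*U) = √5*√U)
1/(d(235) - 86341/67419) = 1/(√5*√235 - 86341/67419) = 1/(5*√47 - 86341*1/67419) = 1/(5*√47 - 86341/67419) = 1/(-86341/67419 + 5*√47)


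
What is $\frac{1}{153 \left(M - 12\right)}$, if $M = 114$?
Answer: $\frac{1}{15606} \approx 6.4078 \cdot 10^{-5}$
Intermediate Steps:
$\frac{1}{153 \left(M - 12\right)} = \frac{1}{153 \left(114 - 12\right)} = \frac{1}{153 \cdot 102} = \frac{1}{15606}$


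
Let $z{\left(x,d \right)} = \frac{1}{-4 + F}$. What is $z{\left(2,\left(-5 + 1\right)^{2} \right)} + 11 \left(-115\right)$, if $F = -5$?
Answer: $- \frac{11386}{9} \approx -1265.1$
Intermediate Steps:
$z{\left(x,d \right)} = - \frac{1}{9}$ ($z{\left(x,d \right)} = \frac{1}{-4 - 5} = \frac{1}{-9} = - \frac{1}{9}$)
$z{\left(2,\left(-5 + 1\right)^{2} \right)} + 11 \left(-115\right) = - \frac{1}{9} + 11 \left(-115\right) = - \frac{1}{9} - 1265 = - \frac{11386}{9}$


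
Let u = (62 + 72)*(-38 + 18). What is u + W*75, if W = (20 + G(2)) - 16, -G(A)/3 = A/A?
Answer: -2605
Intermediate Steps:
G(A) = -3 (G(A) = -3*A/A = -3*1 = -3)
u = -2680 (u = 134*(-20) = -2680)
W = 1 (W = (20 - 3) - 16 = 17 - 16 = 1)
u + W*75 = -2680 + 1*75 = -2680 + 75 = -2605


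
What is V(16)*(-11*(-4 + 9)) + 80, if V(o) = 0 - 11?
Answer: 685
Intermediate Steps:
V(o) = -11
V(16)*(-11*(-4 + 9)) + 80 = -(-121)*(-4 + 9) + 80 = -(-121)*5 + 80 = -11*(-55) + 80 = 605 + 80 = 685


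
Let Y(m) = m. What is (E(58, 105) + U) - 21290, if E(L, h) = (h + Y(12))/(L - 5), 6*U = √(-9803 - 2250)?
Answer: -1128253/53 + I*√12053/6 ≈ -21288.0 + 18.298*I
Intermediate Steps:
U = I*√12053/6 (U = √(-9803 - 2250)/6 = √(-12053)/6 = (I*√12053)/6 = I*√12053/6 ≈ 18.298*I)
E(L, h) = (12 + h)/(-5 + L) (E(L, h) = (h + 12)/(L - 5) = (12 + h)/(-5 + L))
(E(58, 105) + U) - 21290 = ((12 + 105)/(-5 + 58) + I*√12053/6) - 21290 = (117/53 + I*√12053/6) - 21290 = -1128253/53 + I*√12053/6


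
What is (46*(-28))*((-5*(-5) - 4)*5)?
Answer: -135240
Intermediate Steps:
(46*(-28))*((-5*(-5) - 4)*5) = -1288*(25 - 4)*5 = -27048*5 = -1288*105 = -135240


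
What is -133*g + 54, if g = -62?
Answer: 8300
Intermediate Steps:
-133*g + 54 = -133*(-62) + 54 = 8246 + 54 = 8300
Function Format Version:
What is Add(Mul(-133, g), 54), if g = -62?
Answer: 8300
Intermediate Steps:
Add(Mul(-133, g), 54) = Add(Mul(-133, -62), 54) = Add(8246, 54) = 8300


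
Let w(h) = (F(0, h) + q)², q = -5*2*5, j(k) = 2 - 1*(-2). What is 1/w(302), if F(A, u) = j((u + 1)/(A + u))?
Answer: 1/2116 ≈ 0.00047259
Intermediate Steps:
j(k) = 4 (j(k) = 2 + 2 = 4)
F(A, u) = 4
q = -50 (q = -10*5 = -50)
w(h) = 2116 (w(h) = (4 - 50)² = (-46)² = 2116)
1/w(302) = 1/2116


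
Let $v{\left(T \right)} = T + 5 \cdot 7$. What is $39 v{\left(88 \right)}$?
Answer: $4797$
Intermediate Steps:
$v{\left(T \right)} = 35 + T$ ($v{\left(T \right)} = T + 35 = 35 + T$)
$39 v{\left(88 \right)} = 39 \left(35 + 88\right) = 39 \cdot 123 = 4797$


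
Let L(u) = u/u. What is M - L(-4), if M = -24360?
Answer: -24361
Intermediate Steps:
L(u) = 1
M - L(-4) = -24360 - 1*1 = -24360 - 1 = -24361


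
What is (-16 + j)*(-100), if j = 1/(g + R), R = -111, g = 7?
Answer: 41625/26 ≈ 1601.0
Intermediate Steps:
j = -1/104 (j = 1/(7 - 111) = 1/(-104) = -1/104 ≈ -0.0096154)
(-16 + j)*(-100) = (-16 - 1/104)*(-100) = -1665/104*(-100) = 41625/26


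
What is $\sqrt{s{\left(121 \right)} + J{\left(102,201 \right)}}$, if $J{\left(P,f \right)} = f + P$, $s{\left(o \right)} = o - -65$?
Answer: $\sqrt{489} \approx 22.113$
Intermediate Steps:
$s{\left(o \right)} = 65 + o$ ($s{\left(o \right)} = o + 65 = 65 + o$)
$J{\left(P,f \right)} = P + f$
$\sqrt{s{\left(121 \right)} + J{\left(102,201 \right)}} = \sqrt{\left(65 + 121\right) + \left(102 + 201\right)} = \sqrt{186 + 303} = \sqrt{489}$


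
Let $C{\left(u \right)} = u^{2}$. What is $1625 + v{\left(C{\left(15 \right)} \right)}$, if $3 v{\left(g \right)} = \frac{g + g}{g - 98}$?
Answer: $\frac{206525}{127} \approx 1626.2$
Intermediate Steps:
$v{\left(g \right)} = \frac{2 g}{3 \left(-98 + g\right)}$ ($v{\left(g \right)} = \frac{\left(g + g\right) \frac{1}{g - 98}}{3} = \frac{2 g \frac{1}{-98 + g}}{3} = \frac{2 g}{3 \left(-98 + g\right)}$)
$1625 + v{\left(C{\left(15 \right)} \right)} = 1625 + \frac{2 \cdot 15^{2}}{3 \left(-98 + 15^{2}\right)} = 1625 + \frac{2}{3} \cdot 225 \frac{1}{-98 + 225} = 1625 + \frac{2}{3} \cdot 225 \cdot \frac{1}{127} = 1625 + \frac{150}{127} = \frac{206525}{127}$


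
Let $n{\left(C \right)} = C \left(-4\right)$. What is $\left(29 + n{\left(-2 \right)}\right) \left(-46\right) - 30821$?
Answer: $-32523$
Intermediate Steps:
$n{\left(C \right)} = - 4 C$
$\left(29 + n{\left(-2 \right)}\right) \left(-46\right) - 30821 = \left(29 - -8\right) \left(-46\right) - 30821 = \left(29 + 8\right) \left(-46\right) - 30821 = 37 \left(-46\right) - 30821 = -1702 - 30821 = -32523$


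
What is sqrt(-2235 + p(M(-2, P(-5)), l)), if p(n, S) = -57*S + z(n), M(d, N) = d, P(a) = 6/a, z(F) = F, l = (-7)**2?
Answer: I*sqrt(5030) ≈ 70.922*I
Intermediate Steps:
l = 49
p(n, S) = n - 57*S (p(n, S) = -57*S + n = n - 57*S)
sqrt(-2235 + p(M(-2, P(-5)), l)) = sqrt(-2235 + (-2 - 57*49)) = sqrt(-2235 + (-2 - 2793)) = sqrt(-2235 - 2795) = sqrt(-5030) = I*sqrt(5030)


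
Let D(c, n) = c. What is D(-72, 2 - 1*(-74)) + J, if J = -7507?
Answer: -7579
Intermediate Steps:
D(-72, 2 - 1*(-74)) + J = -72 - 7507 = -7579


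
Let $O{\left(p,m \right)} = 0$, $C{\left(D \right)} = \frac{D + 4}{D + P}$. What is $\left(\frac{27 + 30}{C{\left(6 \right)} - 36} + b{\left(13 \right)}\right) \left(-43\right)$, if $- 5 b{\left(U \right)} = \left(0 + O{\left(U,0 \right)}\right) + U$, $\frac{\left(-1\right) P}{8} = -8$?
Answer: $\frac{226094}{1255} \approx 180.15$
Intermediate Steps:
$P = 64$ ($P = \left(-8\right) \left(-8\right) = 64$)
$C{\left(D \right)} = \frac{4 + D}{64 + D}$ ($C{\left(D \right)} = \frac{D + 4}{D + 64} = \frac{4 + D}{64 + D}$)
$b{\left(U \right)} = - \frac{U}{5}$ ($b{\left(U \right)} = - \frac{\left(0 + 0\right) + U}{5} = - \frac{0 + U}{5} = - \frac{U}{5}$)
$\left(\frac{27 + 30}{C{\left(6 \right)} - 36} + b{\left(13 \right)}\right) \left(-43\right) = \left(\frac{27 + 30}{\frac{4 + 6}{64 + 6} - 36} - \frac{13}{5}\right) \left(-43\right) = \left(\frac{57}{\frac{1}{70} \cdot 10 - 36} - \frac{13}{5}\right) \left(-43\right) = \left(\frac{57}{\frac{1}{7} - 36} - \frac{13}{5}\right) \left(-43\right) = \left(\frac{57}{- \frac{251}{7}} - \frac{13}{5}\right) \left(-43\right) = \left(57 \left(- \frac{7}{251}\right) - \frac{13}{5}\right) \left(-43\right) = \left(- \frac{399}{251} - \frac{13}{5}\right) \left(-43\right) = \left(- \frac{5258}{1255}\right) \left(-43\right) = \frac{226094}{1255}$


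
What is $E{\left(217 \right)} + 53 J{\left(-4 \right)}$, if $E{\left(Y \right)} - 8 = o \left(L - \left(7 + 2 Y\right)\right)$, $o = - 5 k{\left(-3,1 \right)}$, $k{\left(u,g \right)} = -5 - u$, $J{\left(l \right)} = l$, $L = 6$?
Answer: $-4554$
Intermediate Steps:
$o = 10$ ($o = - 5 \left(-5 - -3\right) = - 5 \left(-5 + 3\right) = \left(-5\right) \left(-2\right) = 10$)
$E{\left(Y \right)} = -2 - 20 Y$ ($E{\left(Y \right)} = 8 + 10 \left(6 - \left(7 + 2 Y\right)\right) = 8 + 10 \left(-1 - 2 Y\right) = 8 - \left(10 + 20 Y\right) = -2 - 20 Y$)
$E{\left(217 \right)} + 53 J{\left(-4 \right)} = \left(-2 - 4340\right) + 53 \left(-4\right) = \left(-2 - 4340\right) - 212 = -4342 - 212 = -4554$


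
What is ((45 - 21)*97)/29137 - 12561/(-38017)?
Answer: 454493433/1107701329 ≈ 0.41030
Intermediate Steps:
((45 - 21)*97)/29137 - 12561/(-38017) = (24*97)*(1/29137) - 12561*(-1/38017) = 2328*(1/29137) + 12561/38017 = 2328/29137 + 12561/38017 = 454493433/1107701329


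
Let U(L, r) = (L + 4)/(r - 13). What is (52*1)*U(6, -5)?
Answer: -260/9 ≈ -28.889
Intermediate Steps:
U(L, r) = (4 + L)/(-13 + r)
(52*1)*U(6, -5) = (52*1)*((4 + 6)/(-13 - 5)) = 52*(10/(-18)) = 52*(-1/18*10) = 52*(-5/9) = -260/9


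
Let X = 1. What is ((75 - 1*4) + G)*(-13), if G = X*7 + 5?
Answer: -1079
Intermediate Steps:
G = 12 (G = 1*7 + 5 = 7 + 5 = 12)
((75 - 1*4) + G)*(-13) = ((75 - 1*4) + 12)*(-13) = ((75 - 4) + 12)*(-13) = (71 + 12)*(-13) = 83*(-13) = -1079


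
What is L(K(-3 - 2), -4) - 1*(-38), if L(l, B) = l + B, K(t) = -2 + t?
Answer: 27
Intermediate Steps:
L(l, B) = B + l
L(K(-3 - 2), -4) - 1*(-38) = (-4 + (-2 + (-3 - 2))) - 1*(-38) = (-4 + (-2 - 5)) + 38 = (-4 - 7) + 38 = -11 + 38 = 27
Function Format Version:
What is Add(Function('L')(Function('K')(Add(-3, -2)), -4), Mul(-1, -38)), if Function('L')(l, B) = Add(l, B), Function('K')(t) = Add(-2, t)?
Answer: 27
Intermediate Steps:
Function('L')(l, B) = Add(B, l)
Add(Function('L')(Function('K')(Add(-3, -2)), -4), Mul(-1, -38)) = Add(Add(-4, Add(-2, Add(-3, -2))), Mul(-1, -38)) = Add(Add(-4, Add(-2, -5)), 38) = Add(Add(-4, -7), 38) = Add(-11, 38) = 27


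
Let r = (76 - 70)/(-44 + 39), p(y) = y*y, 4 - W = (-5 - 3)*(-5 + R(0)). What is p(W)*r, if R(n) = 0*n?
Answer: -7776/5 ≈ -1555.2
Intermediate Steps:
R(n) = 0
W = -36 (W = 4 - (-5 - 3)*(-5 + 0) = 4 - (-8)*(-5) = 4 - 1*40 = 4 - 40 = -36)
p(y) = y²
r = -6/5 (r = 6/(-5) = 6*(-⅕) = -6/5 ≈ -1.2000)
p(W)*r = (-36)²*(-6/5) = 1296*(-6/5) = -7776/5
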